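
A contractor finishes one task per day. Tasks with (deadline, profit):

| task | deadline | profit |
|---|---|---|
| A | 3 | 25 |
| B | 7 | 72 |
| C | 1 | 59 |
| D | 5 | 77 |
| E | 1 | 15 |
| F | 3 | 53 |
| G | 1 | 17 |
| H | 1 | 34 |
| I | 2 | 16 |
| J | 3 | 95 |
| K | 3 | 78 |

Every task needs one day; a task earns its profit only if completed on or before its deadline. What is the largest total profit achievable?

Take jobs in profit order; each goes to the latest open slot no later than its deadline.
Profit order: J=95 K=78 D=77 B=72 C=59 F=53 H=34 A=25 G=17 I=16 E=15
Assign: J→slot 3, K→slot 2, D→slot 5, B→slot 7, C→slot 1, F skipped, H skipped, A skipped, G skipped, I skipped, E skipped.
Slots: [1:C] [2:K] [3:J] [5:D] [7:B]
Profit = 59 + 78 + 95 + 77 + 72 = 381

381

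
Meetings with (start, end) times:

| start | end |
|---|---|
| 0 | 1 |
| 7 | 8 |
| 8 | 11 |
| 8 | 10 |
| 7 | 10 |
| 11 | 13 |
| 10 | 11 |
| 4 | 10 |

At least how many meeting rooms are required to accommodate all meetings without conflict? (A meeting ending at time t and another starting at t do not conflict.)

4

The answer is the maximum number of intervals overlapping at any instant.
Events (time:±→running): 0:+→1 1:-→0 4:+→1 7:+→2 7:+→3 8:-→2 8:+→3 8:+→4 … peak 4.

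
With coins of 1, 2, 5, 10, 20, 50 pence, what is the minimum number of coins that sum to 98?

6

98 − 1×50→48 − 2×20→8 − 1×5→3 − 1×2→1 − 1×1→0
Total coins = 1 + 2 + 1 + 1 + 1 = 6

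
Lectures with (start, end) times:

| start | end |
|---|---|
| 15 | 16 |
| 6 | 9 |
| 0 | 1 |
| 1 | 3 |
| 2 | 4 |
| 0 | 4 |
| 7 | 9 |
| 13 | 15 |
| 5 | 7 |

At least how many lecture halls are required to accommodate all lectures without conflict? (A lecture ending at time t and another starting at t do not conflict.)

Events (time:±→running): 0:+→1 0:+→2 1:-→1 1:+→2 2:+→3 … peak 3.

3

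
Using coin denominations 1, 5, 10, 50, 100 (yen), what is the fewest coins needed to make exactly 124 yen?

Greedy: take as many of the largest coin as possible, then repeat with the remainder.
124 − 1×100→24 − 2×10→4 − 4×1→0
Total coins = 1 + 2 + 4 = 7

7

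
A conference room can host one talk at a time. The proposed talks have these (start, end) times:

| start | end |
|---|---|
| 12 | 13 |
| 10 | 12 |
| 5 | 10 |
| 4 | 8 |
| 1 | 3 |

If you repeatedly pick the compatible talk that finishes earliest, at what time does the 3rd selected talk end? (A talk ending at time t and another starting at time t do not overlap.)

12

Greedy by earliest finish: after sorting by end time, pick each interval compatible with the last pick.
Sorted by end: (1,3)  (4,8)  (5,10)  (10,12)  (12,13)
take (1,3); take (4,8); take (10,12); take (12,13).
Selected: (1,3) (4,8) (10,12) (12,13)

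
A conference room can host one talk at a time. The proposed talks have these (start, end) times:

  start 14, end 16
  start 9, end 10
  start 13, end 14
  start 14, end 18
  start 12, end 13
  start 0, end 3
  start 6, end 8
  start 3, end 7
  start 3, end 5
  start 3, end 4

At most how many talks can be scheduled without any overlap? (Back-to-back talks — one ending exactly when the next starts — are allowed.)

By end time: (0,3), (3,4), (3,5), (3,7), (6,8), (9,10), (12,13), (13,14), (14,16), (14,18).
Pick (0,3); next start ≥ 3 → (3,4); next start ≥ 4 → (6,8); next start ≥ 8 → (9,10); next start ≥ 10 → (12,13); next start ≥ 13 → (13,14); next start ≥ 14 → (14,16).
Selected 7 talks.

7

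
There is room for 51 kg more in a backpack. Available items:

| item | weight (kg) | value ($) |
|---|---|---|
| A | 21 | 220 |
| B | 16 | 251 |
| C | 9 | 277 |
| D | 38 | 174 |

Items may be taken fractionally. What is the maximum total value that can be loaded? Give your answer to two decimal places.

770.89

Ratios (sorted): C 30.78, B 15.69, A 10.48, D 4.58
take C (9 @ 277); take B (16 @ 251); take A (21 @ 220); take 5/38 of D → 22.89. Capacity used 51/51.
Total value = 770.89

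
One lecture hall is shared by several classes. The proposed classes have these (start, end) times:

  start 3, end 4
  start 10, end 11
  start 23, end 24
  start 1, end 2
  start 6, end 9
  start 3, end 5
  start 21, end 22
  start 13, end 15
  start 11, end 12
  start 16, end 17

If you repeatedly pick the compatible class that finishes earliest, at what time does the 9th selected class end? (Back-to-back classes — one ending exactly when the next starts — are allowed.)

24

Order by finish time; keep every interval that doesn't clash with the previous kept one.
By end time: (1,2), (3,4), (3,5), (6,9), (10,11), (11,12), (13,15), (16,17), (21,22), (23,24).
Pick (1,2); next start ≥ 2 → (3,4); next start ≥ 4 → (6,9); next start ≥ 9 → (10,11); next start ≥ 11 → (11,12); next start ≥ 12 → (13,15); next start ≥ 15 → (16,17); next start ≥ 17 → (21,22); next start ≥ 22 → (23,24).
Selected: (1,2) (3,4) (6,9) (10,11) (11,12) (13,15) (16,17) (21,22) (23,24)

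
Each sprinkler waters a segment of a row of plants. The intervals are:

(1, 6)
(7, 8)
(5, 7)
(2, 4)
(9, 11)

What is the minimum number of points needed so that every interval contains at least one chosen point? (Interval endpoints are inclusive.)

Sort by right endpoint; whenever an interval is uncovered, place a point at its right end.
Sorted: [2,4] [1,6] [5,7] [7,8] [9,11]
{[2,4],[1,6]} hit by 4; {[5,7],[7,8]} hit by 7; {[9,11]} hit by 11.
Points: 4, 7, 11 (3 total).

3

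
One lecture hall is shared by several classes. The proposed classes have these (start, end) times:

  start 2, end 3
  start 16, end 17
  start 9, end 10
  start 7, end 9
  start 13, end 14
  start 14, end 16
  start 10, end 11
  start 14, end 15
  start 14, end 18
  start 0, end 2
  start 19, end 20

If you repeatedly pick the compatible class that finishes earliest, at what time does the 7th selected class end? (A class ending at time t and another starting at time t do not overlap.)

Sort by end time and greedily take each interval whose start is ≥ the last chosen end.
Sorted by end: (0,2)  (2,3)  (7,9)  (9,10)  (10,11)  (13,14)  (14,15)  (14,16)  (16,17)  (14,18)  (19,20)
take (0,2); take (2,3); take (7,9); take (9,10); take (10,11); take (13,14); take (14,15); skip (14,16); take (16,17); take (19,20).
Selected: (0,2) (2,3) (7,9) (9,10) (10,11) (13,14) (14,15) (16,17) (19,20)

15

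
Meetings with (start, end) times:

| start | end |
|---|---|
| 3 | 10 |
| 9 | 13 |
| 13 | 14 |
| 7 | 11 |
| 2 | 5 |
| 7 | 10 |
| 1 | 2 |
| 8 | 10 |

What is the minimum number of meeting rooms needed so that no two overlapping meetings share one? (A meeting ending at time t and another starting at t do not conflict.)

5

Events (time:±→running): 1:+→1 2:-→0 2:+→1 3:+→2 5:-→1 7:+→2 7:+→3 8:+→4 9:+→5 … peak 5.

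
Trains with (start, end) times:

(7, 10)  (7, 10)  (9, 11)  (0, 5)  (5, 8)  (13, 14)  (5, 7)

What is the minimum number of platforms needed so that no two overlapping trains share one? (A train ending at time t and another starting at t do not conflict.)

The answer is the maximum number of intervals overlapping at any instant.
Events (time:±→running): 0:+→1 5:-→0 5:+→1 5:+→2 7:-→1 7:+→2 7:+→3 … peak 3.

3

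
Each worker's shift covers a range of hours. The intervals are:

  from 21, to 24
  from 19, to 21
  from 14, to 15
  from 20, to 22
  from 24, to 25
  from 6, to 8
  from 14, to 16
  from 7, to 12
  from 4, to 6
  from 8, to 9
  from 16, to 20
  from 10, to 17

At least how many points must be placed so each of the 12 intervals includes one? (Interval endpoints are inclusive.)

5

Sort by right endpoint; whenever an interval is uncovered, place a point at its right end.
By right end: [4,6]  [6,8]  [8,9]  [7,12]  [14,15]  [14,16]  [10,17]  [16,20]  [19,21]  [20,22]  [21,24]  [24,25]
[4,6] uncovered → point at 6; [8,9] uncovered → point at 9; [14,15] uncovered → point at 15; [16,20] uncovered → point at 20; [21,24] uncovered → point at 24.
Points: 6, 9, 15, 20, 24 (5 total).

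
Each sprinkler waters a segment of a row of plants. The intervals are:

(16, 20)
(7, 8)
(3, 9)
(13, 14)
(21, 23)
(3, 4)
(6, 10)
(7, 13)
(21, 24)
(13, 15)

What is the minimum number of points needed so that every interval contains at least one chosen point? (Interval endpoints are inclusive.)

5

Sort by right endpoint; whenever an interval is uncovered, place a point at its right end.
By right end: [3,4]  [7,8]  [3,9]  [6,10]  [7,13]  [13,14]  [13,15]  [16,20]  [21,23]  [21,24]
[3,4] uncovered → point at 4; [7,8] uncovered → point at 8; [13,14] uncovered → point at 14; [16,20] uncovered → point at 20; [21,23] uncovered → point at 23.
Points: 4, 8, 14, 20, 23 (5 total).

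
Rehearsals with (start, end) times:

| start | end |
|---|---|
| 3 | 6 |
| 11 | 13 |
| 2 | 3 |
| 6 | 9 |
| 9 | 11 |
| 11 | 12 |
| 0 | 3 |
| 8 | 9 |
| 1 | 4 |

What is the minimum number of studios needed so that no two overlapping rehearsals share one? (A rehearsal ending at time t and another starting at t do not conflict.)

starts: [0, 1, 2, 3, 6, 8, 9, 11, 11]
ends:   [3, 3, 4, 6, 9, 9, 11, 12, 13]
s0→1 s1→2 s2→3  — peak 3.

3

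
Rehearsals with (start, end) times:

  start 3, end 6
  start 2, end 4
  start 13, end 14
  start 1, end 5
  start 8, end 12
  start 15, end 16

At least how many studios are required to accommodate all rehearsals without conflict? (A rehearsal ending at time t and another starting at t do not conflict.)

3

starts: [1, 2, 3, 8, 13, 15]
ends:   [4, 5, 6, 12, 14, 16]
s1→1 s2→2 s3→3  — peak 3.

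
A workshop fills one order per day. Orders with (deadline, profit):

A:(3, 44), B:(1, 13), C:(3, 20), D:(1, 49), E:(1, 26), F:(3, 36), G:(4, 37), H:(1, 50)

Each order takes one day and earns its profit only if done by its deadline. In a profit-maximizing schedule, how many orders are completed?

4

Take jobs in profit order; each goes to the latest open slot no later than its deadline.
Profit order: H=50 D=49 A=44 G=37 F=36 E=26 C=20 B=13
Assign: H→slot 1, D skipped, A→slot 3, G→slot 4, F→slot 2, E skipped, C skipped, B skipped.
Slots: [1:H] [2:F] [3:A] [4:G]
4 of 8 scheduled.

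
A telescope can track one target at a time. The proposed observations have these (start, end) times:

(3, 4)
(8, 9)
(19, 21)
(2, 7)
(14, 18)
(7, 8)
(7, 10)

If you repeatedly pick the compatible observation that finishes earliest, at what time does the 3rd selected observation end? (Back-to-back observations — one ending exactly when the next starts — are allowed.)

Greedy by earliest finish: after sorting by end time, pick each interval compatible with the last pick.
By end time: (3,4), (2,7), (7,8), (8,9), (7,10), (14,18), (19,21).
Pick (3,4); next start ≥ 4 → (7,8); next start ≥ 8 → (8,9); next start ≥ 9 → (14,18); next start ≥ 18 → (19,21).
Selected: (3,4) (7,8) (8,9) (14,18) (19,21)

9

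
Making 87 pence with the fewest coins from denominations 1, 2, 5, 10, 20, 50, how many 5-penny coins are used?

1

Use the largest denomination that fits, subtract, and repeat.
87 = 1×50 + 1×20 + 1×10 + 1×5 + 1×2
Count of 5: 1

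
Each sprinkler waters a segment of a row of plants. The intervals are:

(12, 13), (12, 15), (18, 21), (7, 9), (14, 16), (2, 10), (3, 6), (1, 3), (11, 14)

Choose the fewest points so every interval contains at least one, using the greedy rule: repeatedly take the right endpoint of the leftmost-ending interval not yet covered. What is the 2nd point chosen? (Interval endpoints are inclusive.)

9

Sorted: [1,3] [3,6] [7,9] [2,10] [12,13] [11,14] [12,15] [14,16] [18,21]
{[1,3],[3,6]} hit by 3; {[7,9],[2,10]} hit by 9; {[12,13],[11,14],[12,15]} hit by 13; {[14,16]} hit by 16; {[18,21]} hit by 21.
Points: 3, 9, 13, 16, 21 (5 total).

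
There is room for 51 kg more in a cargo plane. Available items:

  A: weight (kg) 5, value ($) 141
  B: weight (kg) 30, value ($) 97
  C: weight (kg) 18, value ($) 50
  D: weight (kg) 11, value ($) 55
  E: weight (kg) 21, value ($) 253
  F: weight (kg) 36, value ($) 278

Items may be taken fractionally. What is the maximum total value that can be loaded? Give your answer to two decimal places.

587.06

Sort by value per unit weight and fill in that order.
Ratios (sorted): A 28.20, E 12.05, F 7.72, D 5.00, B 3.23, C 2.78
take A (5 @ 141); take E (21 @ 253); take 25/36 of F → 193.06. Capacity used 51/51.
Total value = 587.06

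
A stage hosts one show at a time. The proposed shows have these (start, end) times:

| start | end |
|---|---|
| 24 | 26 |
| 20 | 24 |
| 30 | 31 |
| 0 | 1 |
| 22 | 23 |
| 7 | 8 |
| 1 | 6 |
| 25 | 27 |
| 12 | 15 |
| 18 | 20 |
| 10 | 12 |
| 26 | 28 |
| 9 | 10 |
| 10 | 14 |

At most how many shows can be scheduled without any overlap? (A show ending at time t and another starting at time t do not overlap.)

Order by finish time; keep every interval that doesn't clash with the previous kept one.
Sorted by end: (0,1)  (1,6)  (7,8)  (9,10)  (10,12)  (10,14)  (12,15)  (18,20)  (22,23)  (20,24)  (24,26)  (25,27)  (26,28)  (30,31)
take (0,1); take (1,6); take (7,8); take (9,10); take (10,12); skip (10,14); take (12,15); take (18,20); take (22,23); skip (20,24); take (24,26); take (26,28); take (30,31).
Selected 11 shows.

11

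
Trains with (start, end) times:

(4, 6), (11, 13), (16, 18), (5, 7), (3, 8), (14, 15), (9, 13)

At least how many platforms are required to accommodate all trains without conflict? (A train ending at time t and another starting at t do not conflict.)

The answer is the maximum number of intervals overlapping at any instant.
starts: [3, 4, 5, 9, 11, 14, 16]
ends:   [6, 7, 8, 13, 13, 15, 18]
s3→1 s4→2 s5→3  — peak 3.

3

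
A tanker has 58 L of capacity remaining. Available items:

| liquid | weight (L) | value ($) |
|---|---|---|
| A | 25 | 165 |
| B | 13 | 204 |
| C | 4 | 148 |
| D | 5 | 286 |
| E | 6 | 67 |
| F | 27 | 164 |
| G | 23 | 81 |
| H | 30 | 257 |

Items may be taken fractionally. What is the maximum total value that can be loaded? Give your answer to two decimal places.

Order: D (286/5=57.20) > C (148/4=37.00) > B (204/13=15.69) > E (67/6=11.17) > H (257/30=8.57) > A (165/25=6.60) > F (164/27=6.07) > G (81/23=3.52)
Fill: take D (5 @ 286) → take C (4 @ 148) → take B (13 @ 204) → take E (6 @ 67) → take H (30 @ 257); 58/58 used.
Total value = 962.00

962.00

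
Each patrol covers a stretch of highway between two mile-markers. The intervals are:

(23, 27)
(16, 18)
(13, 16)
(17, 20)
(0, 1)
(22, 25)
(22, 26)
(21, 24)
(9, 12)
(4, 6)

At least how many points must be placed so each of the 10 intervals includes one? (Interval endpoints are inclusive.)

6

Sort by right endpoint; whenever an interval is uncovered, place a point at its right end.
By right end: [0,1]  [4,6]  [9,12]  [13,16]  [16,18]  [17,20]  [21,24]  [22,25]  [22,26]  [23,27]
[0,1] uncovered → point at 1; [4,6] uncovered → point at 6; [9,12] uncovered → point at 12; [13,16] uncovered → point at 16; [17,20] uncovered → point at 20; [21,24] uncovered → point at 24.
Points: 1, 6, 12, 16, 20, 24 (6 total).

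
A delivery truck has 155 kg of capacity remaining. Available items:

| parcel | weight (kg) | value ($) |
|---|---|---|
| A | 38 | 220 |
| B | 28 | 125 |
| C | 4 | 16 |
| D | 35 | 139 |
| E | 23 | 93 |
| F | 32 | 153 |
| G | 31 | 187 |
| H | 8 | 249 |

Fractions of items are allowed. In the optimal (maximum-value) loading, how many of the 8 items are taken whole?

5

Sort by value per unit weight and fill in that order.
Ratios (sorted): H 31.12, G 6.03, A 5.79, F 4.78, B 4.46, E 4.04, C 4.00, D 3.97
take H (8 @ 249); take G (31 @ 187); take A (38 @ 220); take F (32 @ 153); take B (28 @ 125); take 18/23 of E → 72.78. Capacity used 155/155.
5 item(s) taken whole; one partial (take 18/23 of E).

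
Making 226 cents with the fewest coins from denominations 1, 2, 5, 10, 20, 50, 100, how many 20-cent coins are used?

1

226 − 2×100→26 − 1×20→6 − 1×5→1 − 1×1→0
Count of 20: 1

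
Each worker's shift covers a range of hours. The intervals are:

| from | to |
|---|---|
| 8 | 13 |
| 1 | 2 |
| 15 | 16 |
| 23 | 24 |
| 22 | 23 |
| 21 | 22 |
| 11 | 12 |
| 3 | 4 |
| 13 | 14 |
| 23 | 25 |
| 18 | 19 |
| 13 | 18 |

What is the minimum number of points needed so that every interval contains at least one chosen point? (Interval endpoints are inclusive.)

8

By right end: [1,2]  [3,4]  [11,12]  [8,13]  [13,14]  [15,16]  [13,18]  [18,19]  [21,22]  [22,23]  [23,24]  [23,25]
[1,2] uncovered → point at 2; [3,4] uncovered → point at 4; [11,12] uncovered → point at 12; [13,14] uncovered → point at 14; [15,16] uncovered → point at 16; [18,19] uncovered → point at 19; [21,22] uncovered → point at 22; [23,24] uncovered → point at 24.
Points: 2, 4, 12, 14, 16, 19, 22, 24 (8 total).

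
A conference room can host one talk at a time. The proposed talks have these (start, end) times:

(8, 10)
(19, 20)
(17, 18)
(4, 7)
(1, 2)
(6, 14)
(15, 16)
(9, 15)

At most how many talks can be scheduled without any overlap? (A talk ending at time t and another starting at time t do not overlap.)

By end time: (1,2), (4,7), (8,10), (6,14), (9,15), (15,16), (17,18), (19,20).
Pick (1,2); next start ≥ 2 → (4,7); next start ≥ 7 → (8,10); next start ≥ 10 → (15,16); next start ≥ 16 → (17,18); next start ≥ 18 → (19,20).
Selected 6 talks.

6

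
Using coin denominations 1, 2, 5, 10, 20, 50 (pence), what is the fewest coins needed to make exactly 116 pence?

5

116 = 2×50 + 1×10 + 1×5 + 1×1
Total coins = 2 + 1 + 1 + 1 = 5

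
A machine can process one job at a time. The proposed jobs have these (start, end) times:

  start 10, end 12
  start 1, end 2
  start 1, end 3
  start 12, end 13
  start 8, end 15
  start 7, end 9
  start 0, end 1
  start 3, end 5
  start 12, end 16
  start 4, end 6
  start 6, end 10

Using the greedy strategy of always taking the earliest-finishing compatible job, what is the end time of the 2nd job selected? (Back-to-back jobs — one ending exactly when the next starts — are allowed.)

Greedy by earliest finish: after sorting by end time, pick each interval compatible with the last pick.
By end time: (0,1), (1,2), (1,3), (3,5), (4,6), (7,9), (6,10), (10,12), (12,13), (8,15), (12,16).
Pick (0,1); next start ≥ 1 → (1,2); next start ≥ 2 → (3,5); next start ≥ 5 → (7,9); next start ≥ 9 → (10,12); next start ≥ 12 → (12,13).
Selected: (0,1) (1,2) (3,5) (7,9) (10,12) (12,13)

2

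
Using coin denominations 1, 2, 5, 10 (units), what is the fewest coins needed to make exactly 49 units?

7

49 − 4×10→9 − 1×5→4 − 2×2→0
Total coins = 4 + 1 + 2 = 7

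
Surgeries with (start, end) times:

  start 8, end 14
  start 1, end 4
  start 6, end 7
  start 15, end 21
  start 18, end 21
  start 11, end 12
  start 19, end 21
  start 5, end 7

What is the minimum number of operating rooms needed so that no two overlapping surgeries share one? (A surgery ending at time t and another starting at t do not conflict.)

3

The answer is the maximum number of intervals overlapping at any instant.
Events (time:±→running): 1:+→1 4:-→0 5:+→1 6:+→2 7:-→1 7:-→0 8:+→1 11:+→2 12:-→1 14:-→0 15:+→1 18:+→2 19:+→3 … peak 3.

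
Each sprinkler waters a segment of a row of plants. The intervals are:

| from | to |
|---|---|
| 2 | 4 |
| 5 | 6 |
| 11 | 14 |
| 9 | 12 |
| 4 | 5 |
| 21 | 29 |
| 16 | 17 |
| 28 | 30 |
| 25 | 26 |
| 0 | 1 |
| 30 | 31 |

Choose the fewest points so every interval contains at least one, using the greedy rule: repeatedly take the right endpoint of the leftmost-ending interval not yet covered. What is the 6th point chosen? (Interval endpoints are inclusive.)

By right end: [0,1]  [2,4]  [4,5]  [5,6]  [9,12]  [11,14]  [16,17]  [25,26]  [21,29]  [28,30]  [30,31]
[0,1] uncovered → point at 1; [2,4] uncovered → point at 4; [5,6] uncovered → point at 6; [9,12] uncovered → point at 12; [16,17] uncovered → point at 17; [25,26] uncovered → point at 26; [28,30] uncovered → point at 30.
Points: 1, 4, 6, 12, 17, 26, 30 (7 total).

26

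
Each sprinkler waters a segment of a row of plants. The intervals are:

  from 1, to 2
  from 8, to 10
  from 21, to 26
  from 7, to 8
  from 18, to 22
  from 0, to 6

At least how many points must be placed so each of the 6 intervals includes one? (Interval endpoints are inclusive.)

3

By right end: [1,2]  [0,6]  [7,8]  [8,10]  [18,22]  [21,26]
[1,2] uncovered → point at 2; [7,8] uncovered → point at 8; [18,22] uncovered → point at 22.
Points: 2, 8, 22 (3 total).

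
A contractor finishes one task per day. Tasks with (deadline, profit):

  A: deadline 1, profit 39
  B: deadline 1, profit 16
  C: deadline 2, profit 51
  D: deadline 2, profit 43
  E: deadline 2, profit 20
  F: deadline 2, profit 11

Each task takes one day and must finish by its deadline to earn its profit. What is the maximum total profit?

Profit order: C=51 D=43 A=39 E=20 B=16 F=11
Assign: C→slot 2, D→slot 1, A skipped, E skipped, B skipped, F skipped.
Slots: [1:D] [2:C]
Profit = 43 + 51 = 94

94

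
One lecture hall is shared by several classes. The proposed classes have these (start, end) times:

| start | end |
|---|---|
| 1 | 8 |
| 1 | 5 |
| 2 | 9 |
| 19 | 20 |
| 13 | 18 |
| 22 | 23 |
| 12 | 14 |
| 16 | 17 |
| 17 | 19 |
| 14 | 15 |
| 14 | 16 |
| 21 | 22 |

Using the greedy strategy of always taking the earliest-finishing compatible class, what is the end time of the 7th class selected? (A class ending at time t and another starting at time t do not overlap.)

22

Greedy by earliest finish: after sorting by end time, pick each interval compatible with the last pick.
By end time: (1,5), (1,8), (2,9), (12,14), (14,15), (14,16), (16,17), (13,18), (17,19), (19,20), (21,22), (22,23).
Pick (1,5); next start ≥ 5 → (12,14); next start ≥ 14 → (14,15); next start ≥ 15 → (16,17); next start ≥ 17 → (17,19); next start ≥ 19 → (19,20); next start ≥ 20 → (21,22); next start ≥ 22 → (22,23).
Selected: (1,5) (12,14) (14,15) (16,17) (17,19) (19,20) (21,22) (22,23)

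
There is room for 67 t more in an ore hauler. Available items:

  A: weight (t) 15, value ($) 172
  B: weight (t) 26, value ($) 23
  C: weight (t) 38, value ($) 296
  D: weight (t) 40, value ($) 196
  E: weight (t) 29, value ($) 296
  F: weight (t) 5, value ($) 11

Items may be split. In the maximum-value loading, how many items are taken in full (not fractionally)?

Ratios (sorted): A 11.47, E 10.21, C 7.79, D 4.90, F 2.20, B 0.88
take A (15 @ 172); take E (29 @ 296); take 23/38 of C → 179.16. Capacity used 67/67.
2 item(s) taken whole; one partial (take 23/38 of C).

2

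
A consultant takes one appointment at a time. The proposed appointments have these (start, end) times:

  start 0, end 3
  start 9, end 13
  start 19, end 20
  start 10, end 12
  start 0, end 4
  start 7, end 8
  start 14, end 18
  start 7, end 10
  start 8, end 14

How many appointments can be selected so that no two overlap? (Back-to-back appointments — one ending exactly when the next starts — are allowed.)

5

Sort by end time and greedily take each interval whose start is ≥ the last chosen end.
By end time: (0,3), (0,4), (7,8), (7,10), (10,12), (9,13), (8,14), (14,18), (19,20).
Pick (0,3); next start ≥ 3 → (7,8); next start ≥ 8 → (10,12); next start ≥ 12 → (14,18); next start ≥ 18 → (19,20).
Selected 5 appointments.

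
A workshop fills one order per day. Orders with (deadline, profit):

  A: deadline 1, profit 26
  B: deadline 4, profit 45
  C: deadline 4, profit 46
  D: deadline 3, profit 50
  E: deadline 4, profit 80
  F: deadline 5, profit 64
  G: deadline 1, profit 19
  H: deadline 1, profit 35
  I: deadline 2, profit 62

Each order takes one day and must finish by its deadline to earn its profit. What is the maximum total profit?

302

By profit: E(d4,80), F(d5,64), I(d2,62), D(d3,50), C(d4,46), B(d4,45), H(d1,35), A(d1,26), G(d1,19)
E→slot 4; F→slot 5; I→slot 2; D→slot 3; C→slot 1; B skipped; H skipped; A skipped; G skipped.
Profit = 46 + 62 + 50 + 80 + 64 = 302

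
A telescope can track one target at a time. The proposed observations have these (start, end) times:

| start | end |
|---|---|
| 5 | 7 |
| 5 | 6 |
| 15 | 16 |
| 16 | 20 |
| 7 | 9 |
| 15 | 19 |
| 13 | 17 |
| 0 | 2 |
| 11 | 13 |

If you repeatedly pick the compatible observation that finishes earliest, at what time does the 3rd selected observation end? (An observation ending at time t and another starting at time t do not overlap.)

Sort by end time and greedily take each interval whose start is ≥ the last chosen end.
By end time: (0,2), (5,6), (5,7), (7,9), (11,13), (15,16), (13,17), (15,19), (16,20).
Pick (0,2); next start ≥ 2 → (5,6); next start ≥ 6 → (7,9); next start ≥ 9 → (11,13); next start ≥ 13 → (15,16); next start ≥ 16 → (16,20).
Selected: (0,2) (5,6) (7,9) (11,13) (15,16) (16,20)

9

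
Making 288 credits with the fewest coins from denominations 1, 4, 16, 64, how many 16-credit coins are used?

2

Greedy: take as many of the largest coin as possible, then repeat with the remainder.
288 − 4×64→32 − 2×16→0
Count of 16: 2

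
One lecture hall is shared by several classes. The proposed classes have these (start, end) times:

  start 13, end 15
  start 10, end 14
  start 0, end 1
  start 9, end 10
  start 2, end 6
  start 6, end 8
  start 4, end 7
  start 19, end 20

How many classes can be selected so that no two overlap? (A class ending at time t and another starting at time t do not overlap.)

Sort by end time and greedily take each interval whose start is ≥ the last chosen end.
By end time: (0,1), (2,6), (4,7), (6,8), (9,10), (10,14), (13,15), (19,20).
Pick (0,1); next start ≥ 1 → (2,6); next start ≥ 6 → (6,8); next start ≥ 8 → (9,10); next start ≥ 10 → (10,14); next start ≥ 14 → (19,20).
Selected 6 classes.

6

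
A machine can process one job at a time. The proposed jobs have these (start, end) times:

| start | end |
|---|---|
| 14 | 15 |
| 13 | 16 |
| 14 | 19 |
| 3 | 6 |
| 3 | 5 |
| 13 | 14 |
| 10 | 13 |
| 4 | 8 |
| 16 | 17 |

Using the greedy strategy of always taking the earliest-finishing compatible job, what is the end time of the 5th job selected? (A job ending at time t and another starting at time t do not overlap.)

17

Greedy by earliest finish: after sorting by end time, pick each interval compatible with the last pick.
Sorted by end: (3,5)  (3,6)  (4,8)  (10,13)  (13,14)  (14,15)  (13,16)  (16,17)  (14,19)
take (3,5); skip (4,8); take (10,13); take (13,14); take (14,15); take (16,17).
Selected: (3,5) (10,13) (13,14) (14,15) (16,17)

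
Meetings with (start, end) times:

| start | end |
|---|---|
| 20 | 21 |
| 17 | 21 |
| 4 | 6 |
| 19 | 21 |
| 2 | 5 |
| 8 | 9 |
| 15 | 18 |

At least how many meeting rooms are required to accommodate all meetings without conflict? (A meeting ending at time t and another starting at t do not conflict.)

Count concurrent intervals with a sweep; the peak is the room count.
Events (time:±→running): 2:+→1 4:+→2 5:-→1 6:-→0 8:+→1 9:-→0 15:+→1 17:+→2 18:-→1 19:+→2 20:+→3 … peak 3.

3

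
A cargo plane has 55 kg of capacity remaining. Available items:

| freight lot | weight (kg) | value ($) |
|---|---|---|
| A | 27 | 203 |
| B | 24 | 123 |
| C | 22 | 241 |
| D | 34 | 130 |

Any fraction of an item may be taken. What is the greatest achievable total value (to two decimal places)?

Order: C (241/22=10.95) > A (203/27=7.52) > B (123/24=5.12) > D (130/34=3.82)
Fill: take C (22 @ 241) → take A (27 @ 203) → take 6/24 of B → 30.75; 55/55 used.
Total value = 474.75

474.75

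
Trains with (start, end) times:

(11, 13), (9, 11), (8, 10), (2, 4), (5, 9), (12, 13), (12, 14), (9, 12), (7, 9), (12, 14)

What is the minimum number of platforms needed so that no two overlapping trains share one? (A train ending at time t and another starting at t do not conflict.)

Count concurrent intervals with a sweep; the peak is the room count.
starts: [2, 5, 7, 8, 9, 9, 11, 12, 12, 12]
ends:   [4, 9, 9, 10, 11, 12, 13, 13, 14, 14]
s2→1 e4→0 s5→1 s7→2 s8→3 e9→2 e9→1 s9→2 s9→3 e10→2 e11→1 s11→2 e12→1 s12→2 s12→3 s12→4  — peak 4.

4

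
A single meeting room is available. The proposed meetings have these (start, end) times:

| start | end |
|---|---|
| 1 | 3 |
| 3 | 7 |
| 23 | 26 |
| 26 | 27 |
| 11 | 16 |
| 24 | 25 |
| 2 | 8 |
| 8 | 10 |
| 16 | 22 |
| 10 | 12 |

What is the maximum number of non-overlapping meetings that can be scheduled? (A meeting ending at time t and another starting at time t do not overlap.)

Sort by end time and greedily take each interval whose start is ≥ the last chosen end.
By end time: (1,3), (3,7), (2,8), (8,10), (10,12), (11,16), (16,22), (24,25), (23,26), (26,27).
Pick (1,3); next start ≥ 3 → (3,7); next start ≥ 7 → (8,10); next start ≥ 10 → (10,12); next start ≥ 12 → (16,22); next start ≥ 22 → (24,25); next start ≥ 25 → (26,27).
Selected 7 meetings.

7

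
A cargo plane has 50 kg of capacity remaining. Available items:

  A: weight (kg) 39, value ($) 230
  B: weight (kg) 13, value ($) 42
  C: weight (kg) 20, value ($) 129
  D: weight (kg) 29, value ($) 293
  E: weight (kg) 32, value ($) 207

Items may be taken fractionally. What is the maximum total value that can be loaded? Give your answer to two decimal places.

428.84

Sort by value per unit weight and fill in that order.
Ratios (sorted): D 10.10, E 6.47, C 6.45, A 5.90, B 3.23
take D (29 @ 293); take 21/32 of E → 135.84. Capacity used 50/50.
Total value = 428.84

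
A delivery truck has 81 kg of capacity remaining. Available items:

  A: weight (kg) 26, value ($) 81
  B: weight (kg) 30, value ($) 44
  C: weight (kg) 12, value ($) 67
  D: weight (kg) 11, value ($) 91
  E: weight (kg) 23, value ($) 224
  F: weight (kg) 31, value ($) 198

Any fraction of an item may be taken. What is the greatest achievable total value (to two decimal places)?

592.46

Sort by value per unit weight and fill in that order.
Ratios (sorted): E 9.74, D 8.27, F 6.39, C 5.58, A 3.12, B 1.47
take E (23 @ 224); take D (11 @ 91); take F (31 @ 198); take C (12 @ 67); take 4/26 of A → 12.46. Capacity used 81/81.
Total value = 592.46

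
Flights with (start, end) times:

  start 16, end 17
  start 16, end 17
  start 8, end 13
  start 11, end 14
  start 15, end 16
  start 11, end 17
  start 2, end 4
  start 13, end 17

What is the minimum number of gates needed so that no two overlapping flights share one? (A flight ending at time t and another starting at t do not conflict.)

4

Events (time:±→running): 2:+→1 4:-→0 8:+→1 11:+→2 11:+→3 13:-→2 13:+→3 14:-→2 15:+→3 16:-→2 16:+→3 16:+→4 … peak 4.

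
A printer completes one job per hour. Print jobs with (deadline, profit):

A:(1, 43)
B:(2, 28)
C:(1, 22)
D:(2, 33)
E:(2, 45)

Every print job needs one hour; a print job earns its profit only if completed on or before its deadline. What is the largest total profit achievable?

Take jobs in profit order; each goes to the latest open slot no later than its deadline.
By profit: E(d2,45), A(d1,43), D(d2,33), B(d2,28), C(d1,22)
E→slot 2; A→slot 1; D skipped; B skipped; C skipped.
Profit = 43 + 45 = 88

88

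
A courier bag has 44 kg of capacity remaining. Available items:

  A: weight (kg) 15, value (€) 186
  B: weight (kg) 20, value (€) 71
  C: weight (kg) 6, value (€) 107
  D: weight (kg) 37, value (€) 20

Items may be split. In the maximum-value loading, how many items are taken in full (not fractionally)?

Sort by value per unit weight and fill in that order.
Order: C (107/6=17.83) > A (186/15=12.40) > B (71/20=3.55) > D (20/37=0.54)
Fill: take C (6 @ 107) → take A (15 @ 186) → take B (20 @ 71) → take 3/37 of D → 1.62; 44/44 used.
3 item(s) taken whole; one partial (take 3/37 of D).

3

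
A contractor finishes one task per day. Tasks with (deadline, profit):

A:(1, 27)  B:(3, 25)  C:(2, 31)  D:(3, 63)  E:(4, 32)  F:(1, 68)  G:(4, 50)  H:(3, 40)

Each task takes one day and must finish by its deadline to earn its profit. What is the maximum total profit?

221

Sort by profit descending; place each in the latest free slot ≤ its deadline.
By profit: F(d1,68), D(d3,63), G(d4,50), H(d3,40), E(d4,32), C(d2,31), A(d1,27), B(d3,25)
F→slot 1; D→slot 3; G→slot 4; H→slot 2; E skipped; C skipped; A skipped; B skipped.
Profit = 68 + 40 + 63 + 50 = 221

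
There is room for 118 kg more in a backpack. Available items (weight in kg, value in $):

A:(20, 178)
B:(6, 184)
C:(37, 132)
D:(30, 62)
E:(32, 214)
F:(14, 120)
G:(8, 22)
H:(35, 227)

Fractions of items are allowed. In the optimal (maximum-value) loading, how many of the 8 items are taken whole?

5

Sort by value per unit weight and fill in that order.
Order: B (184/6=30.67) > A (178/20=8.90) > F (120/14=8.57) > E (214/32=6.69) > H (227/35=6.49) > C (132/37=3.57) > G (22/8=2.75) > D (62/30=2.07)
Fill: take B (6 @ 184) → take A (20 @ 178) → take F (14 @ 120) → take E (32 @ 214) → take H (35 @ 227) → take 11/37 of C → 39.24; 118/118 used.
5 item(s) taken whole; one partial (take 11/37 of C).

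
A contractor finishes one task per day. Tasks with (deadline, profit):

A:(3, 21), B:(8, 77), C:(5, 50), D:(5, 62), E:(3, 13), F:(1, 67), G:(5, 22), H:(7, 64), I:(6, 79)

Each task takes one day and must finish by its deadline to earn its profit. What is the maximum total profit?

442

Take jobs in profit order; each goes to the latest open slot no later than its deadline.
Profit order: I=79 B=77 F=67 H=64 D=62 C=50 G=22 A=21 E=13
Assign: I→slot 6, B→slot 8, F→slot 1, H→slot 7, D→slot 5, C→slot 4, G→slot 3, A→slot 2, E skipped.
Slots: [1:F] [2:A] [3:G] [4:C] [5:D] [6:I] [7:H] [8:B]
Profit = 67 + 21 + 22 + 50 + 62 + 79 + 64 + 77 = 442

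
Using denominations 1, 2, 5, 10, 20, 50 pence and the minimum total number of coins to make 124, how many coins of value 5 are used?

124 − 2×50→24 − 1×20→4 − 2×2→0
Count of 5: 0

0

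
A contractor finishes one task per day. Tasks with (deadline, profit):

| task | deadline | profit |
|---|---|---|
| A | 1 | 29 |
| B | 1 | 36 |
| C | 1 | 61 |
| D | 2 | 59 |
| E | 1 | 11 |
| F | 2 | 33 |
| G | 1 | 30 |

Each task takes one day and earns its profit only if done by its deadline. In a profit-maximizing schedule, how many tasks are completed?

2

Profit order: C=61 D=59 B=36 F=33 G=30 A=29 E=11
Assign: C→slot 1, D→slot 2, B skipped, F skipped, G skipped, A skipped, E skipped.
Slots: [1:C] [2:D]
2 of 7 scheduled.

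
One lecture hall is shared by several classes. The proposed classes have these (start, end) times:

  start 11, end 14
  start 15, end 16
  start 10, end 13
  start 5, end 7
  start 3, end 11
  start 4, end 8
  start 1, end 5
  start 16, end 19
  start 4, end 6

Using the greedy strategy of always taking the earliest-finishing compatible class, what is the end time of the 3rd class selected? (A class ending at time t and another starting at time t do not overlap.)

Order by finish time; keep every interval that doesn't clash with the previous kept one.
Sorted by end: (1,5)  (4,6)  (5,7)  (4,8)  (3,11)  (10,13)  (11,14)  (15,16)  (16,19)
take (1,5); take (5,7); take (10,13); take (15,16); take (16,19).
Selected: (1,5) (5,7) (10,13) (15,16) (16,19)

13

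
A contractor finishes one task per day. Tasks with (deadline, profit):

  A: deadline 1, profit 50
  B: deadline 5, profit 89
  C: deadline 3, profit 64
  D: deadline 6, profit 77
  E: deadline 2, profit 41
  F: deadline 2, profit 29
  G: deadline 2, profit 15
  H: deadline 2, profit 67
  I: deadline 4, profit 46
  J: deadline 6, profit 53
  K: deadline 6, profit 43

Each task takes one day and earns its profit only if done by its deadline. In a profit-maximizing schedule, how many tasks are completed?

By profit: B(d5,89), D(d6,77), H(d2,67), C(d3,64), J(d6,53), A(d1,50), I(d4,46), K(d6,43), E(d2,41), F(d2,29), G(d2,15)
B→slot 5; D→slot 6; H→slot 2; C→slot 3; J→slot 4; A→slot 1; I skipped; K skipped; E skipped; F skipped; G skipped.
6 of 11 scheduled.

6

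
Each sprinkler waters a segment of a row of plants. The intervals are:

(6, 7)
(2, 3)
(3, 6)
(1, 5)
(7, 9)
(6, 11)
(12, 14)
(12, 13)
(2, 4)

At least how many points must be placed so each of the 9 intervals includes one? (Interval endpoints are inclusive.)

Sort by right endpoint; whenever an interval is uncovered, place a point at its right end.
By right end: [2,3]  [2,4]  [1,5]  [3,6]  [6,7]  [7,9]  [6,11]  [12,13]  [12,14]
[2,3] uncovered → point at 3; [6,7] uncovered → point at 7; [12,13] uncovered → point at 13.
Points: 3, 7, 13 (3 total).

3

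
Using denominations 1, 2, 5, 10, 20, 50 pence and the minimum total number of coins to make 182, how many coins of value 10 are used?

182 = 3×50 + 1×20 + 1×10 + 1×2
Count of 10: 1

1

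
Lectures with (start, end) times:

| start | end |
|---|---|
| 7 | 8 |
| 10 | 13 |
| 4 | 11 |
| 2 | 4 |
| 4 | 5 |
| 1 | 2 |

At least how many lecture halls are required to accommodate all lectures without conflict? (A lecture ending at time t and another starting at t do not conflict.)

starts: [1, 2, 4, 4, 7, 10]
ends:   [2, 4, 5, 8, 11, 13]
s1→1 e2→0 s2→1 e4→0 s4→1 s4→2  — peak 2.

2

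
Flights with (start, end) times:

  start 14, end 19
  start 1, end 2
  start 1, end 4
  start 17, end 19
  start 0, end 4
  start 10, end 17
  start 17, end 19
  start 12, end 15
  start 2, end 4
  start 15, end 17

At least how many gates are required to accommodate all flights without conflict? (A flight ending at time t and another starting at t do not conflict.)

Events (time:±→running): 0:+→1 1:+→2 1:+→3 … peak 3.

3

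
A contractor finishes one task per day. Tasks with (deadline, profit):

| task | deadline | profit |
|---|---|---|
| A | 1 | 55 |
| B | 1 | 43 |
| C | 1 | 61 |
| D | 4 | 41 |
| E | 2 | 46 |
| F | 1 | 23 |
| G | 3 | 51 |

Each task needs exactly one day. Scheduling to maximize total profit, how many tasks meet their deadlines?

Sort by profit descending; place each in the latest free slot ≤ its deadline.
Profit order: C=61 A=55 G=51 E=46 B=43 D=41 F=23
Assign: C→slot 1, A skipped, G→slot 3, E→slot 2, B skipped, D→slot 4, F skipped.
Slots: [1:C] [2:E] [3:G] [4:D]
4 of 7 scheduled.

4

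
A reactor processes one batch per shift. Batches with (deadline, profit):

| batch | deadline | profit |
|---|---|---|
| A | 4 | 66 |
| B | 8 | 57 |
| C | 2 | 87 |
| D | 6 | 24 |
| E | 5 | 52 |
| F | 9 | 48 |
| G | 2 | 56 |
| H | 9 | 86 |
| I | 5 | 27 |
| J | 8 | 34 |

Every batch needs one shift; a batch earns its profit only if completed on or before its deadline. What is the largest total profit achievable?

513

Profit order: C=87 H=86 A=66 B=57 G=56 E=52 F=48 J=34 I=27 D=24
Assign: C→slot 2, H→slot 9, A→slot 4, B→slot 8, G→slot 1, E→slot 5, F→slot 7, J→slot 6, I→slot 3, D skipped.
Slots: [1:G] [2:C] [3:I] [4:A] [5:E] [6:J] [7:F] [8:B] [9:H]
Profit = 56 + 87 + 27 + 66 + 52 + 34 + 48 + 57 + 86 = 513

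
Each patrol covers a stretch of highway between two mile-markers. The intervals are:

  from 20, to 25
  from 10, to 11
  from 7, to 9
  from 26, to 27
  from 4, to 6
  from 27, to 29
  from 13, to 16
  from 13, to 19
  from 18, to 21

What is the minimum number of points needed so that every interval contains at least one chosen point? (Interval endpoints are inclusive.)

By right end: [4,6]  [7,9]  [10,11]  [13,16]  [13,19]  [18,21]  [20,25]  [26,27]  [27,29]
[4,6] uncovered → point at 6; [7,9] uncovered → point at 9; [10,11] uncovered → point at 11; [13,16] uncovered → point at 16; [18,21] uncovered → point at 21; [26,27] uncovered → point at 27.
Points: 6, 9, 11, 16, 21, 27 (6 total).

6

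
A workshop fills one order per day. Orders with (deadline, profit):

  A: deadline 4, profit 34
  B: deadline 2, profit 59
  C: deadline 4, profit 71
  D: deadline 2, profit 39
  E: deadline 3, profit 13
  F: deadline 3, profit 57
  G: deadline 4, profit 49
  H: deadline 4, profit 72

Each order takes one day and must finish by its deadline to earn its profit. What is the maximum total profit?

259

Profit order: H=72 C=71 B=59 F=57 G=49 D=39 A=34 E=13
Assign: H→slot 4, C→slot 3, B→slot 2, F→slot 1, G skipped, D skipped, A skipped, E skipped.
Slots: [1:F] [2:B] [3:C] [4:H]
Profit = 57 + 59 + 71 + 72 = 259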